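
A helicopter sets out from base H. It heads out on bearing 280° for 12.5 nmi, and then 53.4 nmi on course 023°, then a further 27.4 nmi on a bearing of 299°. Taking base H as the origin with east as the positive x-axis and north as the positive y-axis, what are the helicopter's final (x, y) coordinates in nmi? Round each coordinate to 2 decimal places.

(-15.41, 64.61)

Leg 1 (280°, 12.5 nmi): east 12.5 sin 280° = -12.31, north 12.5 cos 280° = 2.17
Leg 2 (023°, 53.4 nmi): east 53.4 sin 23° = 20.87, north 53.4 cos 23° = 49.15
Leg 3 (299°, 27.4 nmi): east 27.4 sin 299° = -23.96, north 27.4 cos 299° = 13.28
Summing: -15.41 nmi east, 64.61 nmi north → (-15.41, 64.61).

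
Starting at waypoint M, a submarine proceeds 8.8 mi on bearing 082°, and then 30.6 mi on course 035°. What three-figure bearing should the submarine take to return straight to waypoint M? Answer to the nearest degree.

225°

Leg 1 (082°, 8.8 mi): east 8.8 sin 82° = 8.71, north 8.8 cos 82° = 1.22
Leg 2 (035°, 30.6 mi): east 30.6 sin 35° = 17.55, north 30.6 cos 35° = 25.07
Net displacement: 26.27 east, 26.29 north. Direction back to start is (-26.27, -26.29): bearing = atan2(-26.27, -26.29) mod 360° = 224.97° ≈ 225°.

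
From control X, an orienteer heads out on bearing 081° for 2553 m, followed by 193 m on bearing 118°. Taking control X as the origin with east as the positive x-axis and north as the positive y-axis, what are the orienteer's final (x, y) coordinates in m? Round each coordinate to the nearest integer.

Leg 1 (081°, 2553 m): east 2553 sin 81° = 2521.57, north 2553 cos 81° = 399.38
Leg 2 (118°, 193 m): east 193 sin 118° = 170.41, north 193 cos 118° = -90.61
Summing: 2691.98 m east, 308.77 m north → (2692, 309).

(2692, 309)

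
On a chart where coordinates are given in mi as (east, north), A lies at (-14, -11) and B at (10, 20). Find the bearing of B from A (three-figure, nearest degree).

Δeast = 10 − -14 = 24.00; Δnorth = 20 − -11 = 31.00.
Bearing = atan2(Δeast, Δnorth) mod 360° = 37.75° ≈ 038°.

038°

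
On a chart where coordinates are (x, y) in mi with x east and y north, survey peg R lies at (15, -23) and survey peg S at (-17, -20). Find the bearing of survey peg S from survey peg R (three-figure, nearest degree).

275°

Δeast = -17 − 15 = -32.00; Δnorth = -20 − -23 = 3.00.
Bearing = atan2(Δeast, Δnorth) mod 360° = 275.36° ≈ 275°.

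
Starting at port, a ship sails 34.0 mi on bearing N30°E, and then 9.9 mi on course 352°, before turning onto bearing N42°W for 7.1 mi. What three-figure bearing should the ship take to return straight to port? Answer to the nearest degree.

194°

Leg 1 (N30°E, 34.0 mi): east 34.0 sin 30° = 17.00, north 34.0 cos 30° = 29.44
Leg 2 (352°, 9.9 mi): east 9.9 sin 352° = -1.38, north 9.9 cos 352° = 9.80
Leg 3 (N42°W, 7.1 mi): east 7.1 sin 318° = -4.75, north 7.1 cos 318° = 5.28
Net displacement: 10.87 east, 44.52 north. Direction back to start is (-10.87, -44.52): bearing = atan2(-10.87, -44.52) mod 360° = 193.72° ≈ 194°.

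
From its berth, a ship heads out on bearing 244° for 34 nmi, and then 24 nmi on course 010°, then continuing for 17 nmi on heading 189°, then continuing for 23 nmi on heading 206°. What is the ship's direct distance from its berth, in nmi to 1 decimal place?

48.5 nmi

Leg 1 (244°, 34 nmi): east 34 sin 244° = -30.56, north 34 cos 244° = -14.90
Leg 2 (010°, 24 nmi): east 24 sin 10° = 4.17, north 24 cos 10° = 23.64
Leg 3 (189°, 17 nmi): east 17 sin 189° = -2.66, north 17 cos 189° = -16.79
Leg 4 (206°, 23 nmi): east 23 sin 206° = -10.08, north 23 cos 206° = -20.67
Net: -39.13 east, -28.73 north. Distance = √((-39.13)² + (-28.73)²) = 48.549 nmi.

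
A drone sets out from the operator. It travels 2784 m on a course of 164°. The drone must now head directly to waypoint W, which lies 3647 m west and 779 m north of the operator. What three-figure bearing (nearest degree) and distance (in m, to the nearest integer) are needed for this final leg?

308°, 5606 m

Leg 1 (164°, 2784 m): east 2784 sin 164° = 767.37, north 2784 cos 164° = -2676.15
Current position: (767.37, -2676.15). Target: (-3647, 779). Remaining: Δeast = -4414.37, Δnorth = 3455.15.
Bearing = atan2(-4414.37, 3455.15) mod 360° = 308.05°; distance = √((-4414.37)² + (3455.15)²) = 5605.781 m.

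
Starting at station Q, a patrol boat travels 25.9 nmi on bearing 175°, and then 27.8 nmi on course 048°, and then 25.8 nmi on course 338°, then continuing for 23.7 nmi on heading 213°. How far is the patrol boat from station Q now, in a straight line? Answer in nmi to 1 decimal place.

Leg 1 (175°, 25.9 nmi): east 25.9 sin 175° = 2.26, north 25.9 cos 175° = -25.80
Leg 2 (048°, 27.8 nmi): east 27.8 sin 48° = 20.66, north 27.8 cos 48° = 18.60
Leg 3 (338°, 25.8 nmi): east 25.8 sin 338° = -9.66, north 25.8 cos 338° = 23.92
Leg 4 (213°, 23.7 nmi): east 23.7 sin 213° = -12.91, north 23.7 cos 213° = -19.88
Net: 0.34 east, -3.15 north. Distance = √((0.34)² + (-3.15)²) = 3.173 nmi.

3.2 nmi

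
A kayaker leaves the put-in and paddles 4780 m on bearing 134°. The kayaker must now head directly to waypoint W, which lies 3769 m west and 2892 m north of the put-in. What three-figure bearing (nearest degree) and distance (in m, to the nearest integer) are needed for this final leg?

311°, 9515 m

Leg 1 (134°, 4780 m): east 4780 sin 134° = 3438.44, north 4780 cos 134° = -3320.47
Current position: (3438.44, -3320.47). Target: (-3769, 2892). Remaining: Δeast = -7207.44, Δnorth = 6212.47.
Bearing = atan2(-7207.44, 6212.47) mod 360° = 310.76°; distance = √((-7207.44)² + (6212.47)²) = 9515.356 m.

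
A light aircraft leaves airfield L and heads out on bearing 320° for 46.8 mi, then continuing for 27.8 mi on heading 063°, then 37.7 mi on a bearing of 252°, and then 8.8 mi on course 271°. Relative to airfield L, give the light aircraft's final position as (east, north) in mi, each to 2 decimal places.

(-49.97, 36.98)

Leg 1 (320°, 46.8 mi): east 46.8 sin 320° = -30.08, north 46.8 cos 320° = 35.85
Leg 2 (063°, 27.8 mi): east 27.8 sin 63° = 24.77, north 27.8 cos 63° = 12.62
Leg 3 (252°, 37.7 mi): east 37.7 sin 252° = -35.85, north 37.7 cos 252° = -11.65
Leg 4 (271°, 8.8 mi): east 8.8 sin 271° = -8.80, north 8.8 cos 271° = 0.15
Summing: -49.97 mi east, 36.98 mi north → (-49.97, 36.98).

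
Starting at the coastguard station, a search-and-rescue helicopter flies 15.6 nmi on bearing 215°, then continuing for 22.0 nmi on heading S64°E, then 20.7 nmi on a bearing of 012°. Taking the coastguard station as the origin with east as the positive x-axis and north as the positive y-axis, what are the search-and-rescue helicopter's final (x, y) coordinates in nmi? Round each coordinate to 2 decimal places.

(15.13, -2.18)

Leg 1 (215°, 15.6 nmi): east 15.6 sin 215° = -8.95, north 15.6 cos 215° = -12.78
Leg 2 (S64°E, 22.0 nmi): east 22.0 sin 116° = 19.77, north 22.0 cos 116° = -9.64
Leg 3 (012°, 20.7 nmi): east 20.7 sin 12° = 4.30, north 20.7 cos 12° = 20.25
Summing: 15.13 nmi east, -2.18 nmi north → (15.13, -2.18).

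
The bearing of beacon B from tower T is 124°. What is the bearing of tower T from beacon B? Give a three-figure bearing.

Back-bearing = 124° + 180° = 304°.

304°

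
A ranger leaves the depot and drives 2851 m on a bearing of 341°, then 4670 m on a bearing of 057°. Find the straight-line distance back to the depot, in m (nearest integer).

Leg 1 (341°, 2851 m): east 2851 sin 341° = -928.19, north 2851 cos 341° = 2695.67
Leg 2 (057°, 4670 m): east 4670 sin 57° = 3916.59, north 4670 cos 57° = 2543.46
Net: 2988.40 east, 5239.14 north. Distance = √((2988.40)² + (5239.14)²) = 6031.507 m.

6032 m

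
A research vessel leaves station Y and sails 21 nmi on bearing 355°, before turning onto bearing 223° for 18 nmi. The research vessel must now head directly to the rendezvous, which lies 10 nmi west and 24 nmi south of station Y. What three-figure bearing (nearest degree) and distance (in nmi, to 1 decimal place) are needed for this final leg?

Leg 1 (355°, 21 nmi): east 21 sin 355° = -1.83, north 21 cos 355° = 20.92
Leg 2 (223°, 18 nmi): east 18 sin 223° = -12.28, north 18 cos 223° = -13.16
Current position: (-14.11, 7.76). Target: (-10, -24). Remaining: Δeast = 4.11, Δnorth = -31.76.
Bearing = atan2(4.11, -31.76) mod 360° = 172.63°; distance = √((4.11)² + (-31.76)²) = 32.020 nmi.

173°, 32.0 nmi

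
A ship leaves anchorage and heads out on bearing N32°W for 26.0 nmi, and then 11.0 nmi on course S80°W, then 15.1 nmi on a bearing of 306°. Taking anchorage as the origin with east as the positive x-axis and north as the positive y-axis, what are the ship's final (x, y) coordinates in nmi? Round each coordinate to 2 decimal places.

(-36.83, 29.01)

Leg 1 (N32°W, 26.0 nmi): east 26.0 sin 328° = -13.78, north 26.0 cos 328° = 22.05
Leg 2 (S80°W, 11.0 nmi): east 11.0 sin 260° = -10.83, north 11.0 cos 260° = -1.91
Leg 3 (306°, 15.1 nmi): east 15.1 sin 306° = -12.22, north 15.1 cos 306° = 8.88
Summing: -36.83 nmi east, 29.01 nmi north → (-36.83, 29.01).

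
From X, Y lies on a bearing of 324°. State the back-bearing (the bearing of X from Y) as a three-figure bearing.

Back-bearing = 324° − 180° = 144°.

144°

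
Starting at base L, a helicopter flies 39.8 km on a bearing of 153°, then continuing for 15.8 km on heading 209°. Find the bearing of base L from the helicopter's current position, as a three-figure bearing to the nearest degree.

348°

Leg 1 (153°, 39.8 km): east 39.8 sin 153° = 18.07, north 39.8 cos 153° = -35.46
Leg 2 (209°, 15.8 km): east 15.8 sin 209° = -7.66, north 15.8 cos 209° = -13.82
Net displacement: 10.41 east, -49.28 north. Direction back to start is (-10.41, 49.28): bearing = atan2(-10.41, 49.28) mod 360° = 348.07° ≈ 348°.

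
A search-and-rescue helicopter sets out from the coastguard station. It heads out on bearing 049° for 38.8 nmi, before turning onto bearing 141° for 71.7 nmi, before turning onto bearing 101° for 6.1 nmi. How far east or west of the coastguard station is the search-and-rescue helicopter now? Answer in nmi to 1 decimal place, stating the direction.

80.4 nmi east

Leg 1 (049°, 38.8 nmi): east 38.8 sin 49° = 29.28, north 38.8 cos 49° = 25.46
Leg 2 (141°, 71.7 nmi): east 71.7 sin 141° = 45.12, north 71.7 cos 141° = -55.72
Leg 3 (101°, 6.1 nmi): east 6.1 sin 101° = 5.99, north 6.1 cos 101° = -1.16
Net east component: 80.39 nmi.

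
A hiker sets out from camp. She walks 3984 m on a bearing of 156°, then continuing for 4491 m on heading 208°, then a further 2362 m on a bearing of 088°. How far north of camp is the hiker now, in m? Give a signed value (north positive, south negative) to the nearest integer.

-7522 m

Leg 1 (156°, 3984 m): east 3984 sin 156° = 1620.44, north 3984 cos 156° = -3639.57
Leg 2 (208°, 4491 m): east 4491 sin 208° = -2108.40, north 4491 cos 208° = -3965.32
Leg 3 (088°, 2362 m): east 2362 sin 88° = 2360.56, north 2362 cos 88° = 82.43
Net north component: -7522.45 m.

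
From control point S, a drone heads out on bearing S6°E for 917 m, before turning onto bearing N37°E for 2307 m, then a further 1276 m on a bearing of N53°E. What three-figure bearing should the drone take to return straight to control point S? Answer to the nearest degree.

Leg 1 (S6°E, 917 m): east 917 sin 174° = 95.85, north 917 cos 174° = -911.98
Leg 2 (N37°E, 2307 m): east 2307 sin 37° = 1388.39, north 2307 cos 37° = 1842.45
Leg 3 (N53°E, 1276 m): east 1276 sin 53° = 1019.06, north 1276 cos 53° = 767.92
Net displacement: 2503.30 east, 1698.39 north. Direction back to start is (-2503.30, -1698.39): bearing = atan2(-2503.30, -1698.39) mod 360° = 235.84° ≈ 236°.

236°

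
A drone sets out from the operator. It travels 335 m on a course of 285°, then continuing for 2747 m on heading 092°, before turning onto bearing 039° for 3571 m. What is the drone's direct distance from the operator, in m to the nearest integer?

5427 m

Leg 1 (285°, 335 m): east 335 sin 285° = -323.59, north 335 cos 285° = 86.70
Leg 2 (092°, 2747 m): east 2747 sin 92° = 2745.33, north 2747 cos 92° = -95.87
Leg 3 (039°, 3571 m): east 3571 sin 39° = 2247.30, north 3571 cos 39° = 2775.19
Net: 4669.04 east, 2766.02 north. Distance = √((4669.04)² + (2766.02)²) = 5426.865 m.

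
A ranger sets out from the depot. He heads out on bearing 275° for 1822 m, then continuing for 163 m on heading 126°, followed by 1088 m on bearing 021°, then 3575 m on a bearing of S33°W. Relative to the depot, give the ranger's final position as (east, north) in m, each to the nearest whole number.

(-3240, -1920)

Leg 1 (275°, 1822 m): east 1822 sin 275° = -1815.07, north 1822 cos 275° = 158.80
Leg 2 (126°, 163 m): east 163 sin 126° = 131.87, north 163 cos 126° = -95.81
Leg 3 (021°, 1088 m): east 1088 sin 21° = 389.90, north 1088 cos 21° = 1015.74
Leg 4 (S33°W, 3575 m): east 3575 sin 213° = -1947.08, north 3575 cos 213° = -2998.25
Summing: -3240.38 m east, -1919.52 m north → (-3240, -1920).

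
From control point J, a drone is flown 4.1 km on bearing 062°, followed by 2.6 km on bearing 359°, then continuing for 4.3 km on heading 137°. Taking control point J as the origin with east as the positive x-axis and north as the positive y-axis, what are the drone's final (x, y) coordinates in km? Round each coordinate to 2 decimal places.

Leg 1 (062°, 4.1 km): east 4.1 sin 62° = 3.62, north 4.1 cos 62° = 1.92
Leg 2 (359°, 2.6 km): east 2.6 sin 359° = -0.05, north 2.6 cos 359° = 2.60
Leg 3 (137°, 4.3 km): east 4.3 sin 137° = 2.93, north 4.3 cos 137° = -3.14
Summing: 6.51 km east, 1.38 km north → (6.51, 1.38).

(6.51, 1.38)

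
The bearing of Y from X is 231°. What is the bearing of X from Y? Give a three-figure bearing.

Back-bearing = 231° − 180° = 051°.

051°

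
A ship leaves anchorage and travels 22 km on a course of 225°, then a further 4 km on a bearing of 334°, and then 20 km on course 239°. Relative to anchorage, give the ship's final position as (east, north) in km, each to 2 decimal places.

(-34.45, -22.26)

Leg 1 (225°, 22 km): east 22 sin 225° = -15.56, north 22 cos 225° = -15.56
Leg 2 (334°, 4 km): east 4 sin 334° = -1.75, north 4 cos 334° = 3.60
Leg 3 (239°, 20 km): east 20 sin 239° = -17.14, north 20 cos 239° = -10.30
Summing: -34.45 km east, -22.26 km north → (-34.45, -22.26).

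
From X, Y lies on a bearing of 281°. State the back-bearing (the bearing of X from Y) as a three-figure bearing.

Back-bearing = 281° − 180° = 101°.

101°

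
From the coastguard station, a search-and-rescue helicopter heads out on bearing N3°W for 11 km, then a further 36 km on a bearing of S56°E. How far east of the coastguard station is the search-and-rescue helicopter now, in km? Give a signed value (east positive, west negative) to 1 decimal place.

Leg 1 (N3°W, 11 km): east 11 sin 357° = -0.58, north 11 cos 357° = 10.98
Leg 2 (S56°E, 36 km): east 36 sin 124° = 29.85, north 36 cos 124° = -20.13
Net east component: 29.27 km.

29.3 km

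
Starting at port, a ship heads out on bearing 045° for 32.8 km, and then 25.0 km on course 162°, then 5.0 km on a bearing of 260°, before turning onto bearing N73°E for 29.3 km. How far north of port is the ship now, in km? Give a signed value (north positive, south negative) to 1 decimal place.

7.1 km

Leg 1 (045°, 32.8 km): east 32.8 sin 45° = 23.19, north 32.8 cos 45° = 23.19
Leg 2 (162°, 25.0 km): east 25.0 sin 162° = 7.73, north 25.0 cos 162° = -23.78
Leg 3 (260°, 5.0 km): east 5.0 sin 260° = -4.92, north 5.0 cos 260° = -0.87
Leg 4 (N73°E, 29.3 km): east 29.3 sin 73° = 28.02, north 29.3 cos 73° = 8.57
Net north component: 7.11 km.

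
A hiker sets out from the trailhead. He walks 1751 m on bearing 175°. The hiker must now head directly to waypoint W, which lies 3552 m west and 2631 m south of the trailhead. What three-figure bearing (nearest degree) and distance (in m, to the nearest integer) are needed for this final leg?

Leg 1 (175°, 1751 m): east 1751 sin 175° = 152.61, north 1751 cos 175° = -1744.34
Current position: (152.61, -1744.34). Target: (-3552, -2631). Remaining: Δeast = -3704.61, Δnorth = -886.66.
Bearing = atan2(-3704.61, -886.66) mod 360° = 256.54°; distance = √((-3704.61)² + (-886.66)²) = 3809.239 m.

257°, 3809 m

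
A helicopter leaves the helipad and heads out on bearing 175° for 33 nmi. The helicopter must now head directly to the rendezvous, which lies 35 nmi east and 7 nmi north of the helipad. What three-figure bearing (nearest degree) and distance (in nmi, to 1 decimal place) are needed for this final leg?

Leg 1 (175°, 33 nmi): east 33 sin 175° = 2.88, north 33 cos 175° = -32.87
Current position: (2.88, -32.87). Target: (35, 7). Remaining: Δeast = 32.12, Δnorth = 39.87.
Bearing = atan2(32.12, 39.87) mod 360° = 38.86°; distance = √((32.12)² + (39.87)²) = 51.205 nmi.

039°, 51.2 nmi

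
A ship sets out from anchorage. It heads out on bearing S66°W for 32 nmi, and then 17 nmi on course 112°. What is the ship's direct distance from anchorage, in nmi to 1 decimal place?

Leg 1 (S66°W, 32 nmi): east 32 sin 246° = -29.23, north 32 cos 246° = -13.02
Leg 2 (112°, 17 nmi): east 17 sin 112° = 15.76, north 17 cos 112° = -6.37
Net: -13.47 east, -19.38 north. Distance = √((-13.47)² + (-19.38)²) = 23.605 nmi.

23.6 nmi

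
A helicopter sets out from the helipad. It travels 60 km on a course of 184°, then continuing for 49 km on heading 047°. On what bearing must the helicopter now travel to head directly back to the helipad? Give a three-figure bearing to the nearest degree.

Leg 1 (184°, 60 km): east 60 sin 184° = -4.19, north 60 cos 184° = -59.85
Leg 2 (047°, 49 km): east 49 sin 47° = 35.84, north 49 cos 47° = 33.42
Net displacement: 31.65 east, -26.44 north. Direction back to start is (-31.65, 26.44): bearing = atan2(-31.65, 26.44) mod 360° = 309.87° ≈ 310°.

310°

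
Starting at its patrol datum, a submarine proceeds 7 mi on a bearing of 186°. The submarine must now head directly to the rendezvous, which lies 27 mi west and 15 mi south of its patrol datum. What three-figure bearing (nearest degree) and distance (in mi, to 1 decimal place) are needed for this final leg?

253°, 27.5 mi

Leg 1 (186°, 7 mi): east 7 sin 186° = -0.73, north 7 cos 186° = -6.96
Current position: (-0.73, -6.96). Target: (-27, -15). Remaining: Δeast = -26.27, Δnorth = -8.04.
Bearing = atan2(-26.27, -8.04) mod 360° = 252.99°; distance = √((-26.27)² + (-8.04)²) = 27.471 mi.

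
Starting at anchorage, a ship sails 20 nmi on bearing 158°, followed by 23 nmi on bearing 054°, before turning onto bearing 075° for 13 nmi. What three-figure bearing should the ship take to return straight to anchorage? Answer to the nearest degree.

272°

Leg 1 (158°, 20 nmi): east 20 sin 158° = 7.49, north 20 cos 158° = -18.54
Leg 2 (054°, 23 nmi): east 23 sin 54° = 18.61, north 23 cos 54° = 13.52
Leg 3 (075°, 13 nmi): east 13 sin 75° = 12.56, north 13 cos 75° = 3.36
Net displacement: 38.66 east, -1.66 north. Direction back to start is (-38.66, 1.66): bearing = atan2(-38.66, 1.66) mod 360° = 272.46° ≈ 272°.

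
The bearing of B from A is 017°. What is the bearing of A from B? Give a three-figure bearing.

Back-bearing = 017° + 180° = 197°.

197°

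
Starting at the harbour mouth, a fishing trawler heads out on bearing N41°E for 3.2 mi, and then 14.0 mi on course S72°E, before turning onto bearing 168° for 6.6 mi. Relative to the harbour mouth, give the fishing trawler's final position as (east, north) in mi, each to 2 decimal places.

(16.79, -8.37)

Leg 1 (N41°E, 3.2 mi): east 3.2 sin 41° = 2.10, north 3.2 cos 41° = 2.42
Leg 2 (S72°E, 14.0 mi): east 14.0 sin 108° = 13.31, north 14.0 cos 108° = -4.33
Leg 3 (168°, 6.6 mi): east 6.6 sin 168° = 1.37, north 6.6 cos 168° = -6.46
Summing: 16.79 mi east, -8.37 mi north → (16.79, -8.37).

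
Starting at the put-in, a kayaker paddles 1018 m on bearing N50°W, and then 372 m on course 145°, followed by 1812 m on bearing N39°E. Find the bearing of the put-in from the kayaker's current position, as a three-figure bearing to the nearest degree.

198°

Leg 1 (N50°W, 1018 m): east 1018 sin 310° = -779.83, north 1018 cos 310° = 654.36
Leg 2 (145°, 372 m): east 372 sin 145° = 213.37, north 372 cos 145° = -304.72
Leg 3 (N39°E, 1812 m): east 1812 sin 39° = 1140.33, north 1812 cos 39° = 1408.19
Net displacement: 573.87 east, 1757.82 north. Direction back to start is (-573.87, -1757.82): bearing = atan2(-573.87, -1757.82) mod 360° = 198.08° ≈ 198°.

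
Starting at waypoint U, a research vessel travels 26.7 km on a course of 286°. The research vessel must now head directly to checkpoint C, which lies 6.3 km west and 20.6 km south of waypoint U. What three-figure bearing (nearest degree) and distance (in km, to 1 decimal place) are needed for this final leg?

Leg 1 (286°, 26.7 km): east 26.7 sin 286° = -25.67, north 26.7 cos 286° = 7.36
Current position: (-25.67, 7.36). Target: (-6.3, -20.6). Remaining: Δeast = 19.37, Δnorth = -27.96.
Bearing = atan2(19.37, -27.96) mod 360° = 145.29°; distance = √((19.37)² + (-27.96)²) = 34.011 km.

145°, 34.0 km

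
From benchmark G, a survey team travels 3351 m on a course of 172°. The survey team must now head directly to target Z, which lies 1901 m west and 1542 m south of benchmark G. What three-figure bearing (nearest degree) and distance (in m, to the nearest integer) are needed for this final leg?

Leg 1 (172°, 3351 m): east 3351 sin 172° = 466.37, north 3351 cos 172° = -3318.39
Current position: (466.37, -3318.39). Target: (-1901, -1542). Remaining: Δeast = -2367.37, Δnorth = 1776.39.
Bearing = atan2(-2367.37, 1776.39) mod 360° = 306.88°; distance = √((-2367.37)² + (1776.39)²) = 2959.728 m.

307°, 2960 m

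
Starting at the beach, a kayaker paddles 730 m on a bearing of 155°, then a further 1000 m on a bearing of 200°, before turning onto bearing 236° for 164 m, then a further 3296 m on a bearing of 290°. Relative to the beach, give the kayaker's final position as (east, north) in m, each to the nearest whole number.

(-3267, -566)

Leg 1 (155°, 730 m): east 730 sin 155° = 308.51, north 730 cos 155° = -661.60
Leg 2 (200°, 1000 m): east 1000 sin 200° = -342.02, north 1000 cos 200° = -939.69
Leg 3 (236°, 164 m): east 164 sin 236° = -135.96, north 164 cos 236° = -91.71
Leg 4 (290°, 3296 m): east 3296 sin 290° = -3097.23, north 3296 cos 290° = 1127.30
Summing: -3266.70 m east, -565.71 m north → (-3267, -566).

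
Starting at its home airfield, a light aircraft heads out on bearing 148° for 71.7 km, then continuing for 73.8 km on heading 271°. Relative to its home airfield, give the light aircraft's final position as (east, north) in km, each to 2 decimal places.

Leg 1 (148°, 71.7 km): east 71.7 sin 148° = 38.00, north 71.7 cos 148° = -60.81
Leg 2 (271°, 73.8 km): east 73.8 sin 271° = -73.79, north 73.8 cos 271° = 1.29
Summing: -35.79 km east, -59.52 km north → (-35.79, -59.52).

(-35.79, -59.52)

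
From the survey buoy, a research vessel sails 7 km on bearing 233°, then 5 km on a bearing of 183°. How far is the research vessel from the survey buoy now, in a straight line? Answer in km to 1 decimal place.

10.9 km

Leg 1 (233°, 7 km): east 7 sin 233° = -5.59, north 7 cos 233° = -4.21
Leg 2 (183°, 5 km): east 5 sin 183° = -0.26, north 5 cos 183° = -4.99
Net: -5.85 east, -9.21 north. Distance = √((-5.85)² + (-9.21)²) = 10.908 km.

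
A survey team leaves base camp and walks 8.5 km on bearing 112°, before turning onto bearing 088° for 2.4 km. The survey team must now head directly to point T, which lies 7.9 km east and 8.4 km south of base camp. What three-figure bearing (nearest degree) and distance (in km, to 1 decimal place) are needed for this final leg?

204°, 5.8 km

Leg 1 (112°, 8.5 km): east 8.5 sin 112° = 7.88, north 8.5 cos 112° = -3.18
Leg 2 (088°, 2.4 km): east 2.4 sin 88° = 2.40, north 2.4 cos 88° = 0.08
Current position: (10.28, -3.10). Target: (7.9, -8.4). Remaining: Δeast = -2.38, Δnorth = -5.30.
Bearing = atan2(-2.38, -5.30) mod 360° = 204.18°; distance = √((-2.38)² + (-5.30)²) = 5.809 km.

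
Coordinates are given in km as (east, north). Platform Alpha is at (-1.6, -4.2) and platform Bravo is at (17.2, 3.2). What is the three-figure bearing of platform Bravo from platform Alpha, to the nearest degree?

Δeast = 17.2 − -1.6 = 18.80; Δnorth = 3.2 − -4.2 = 7.40.
Bearing = atan2(Δeast, Δnorth) mod 360° = 68.51° ≈ 069°.

069°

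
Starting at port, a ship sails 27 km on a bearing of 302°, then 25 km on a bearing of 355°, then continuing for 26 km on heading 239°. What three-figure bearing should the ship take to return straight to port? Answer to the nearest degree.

Leg 1 (302°, 27 km): east 27 sin 302° = -22.90, north 27 cos 302° = 14.31
Leg 2 (355°, 25 km): east 25 sin 355° = -2.18, north 25 cos 355° = 24.90
Leg 3 (239°, 26 km): east 26 sin 239° = -22.29, north 26 cos 239° = -13.39
Net displacement: -47.36 east, 25.82 north. Direction back to start is (47.36, -25.82): bearing = atan2(47.36, -25.82) mod 360° = 118.60° ≈ 119°.

119°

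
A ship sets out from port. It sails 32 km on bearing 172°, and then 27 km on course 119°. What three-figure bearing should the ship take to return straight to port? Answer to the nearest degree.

328°

Leg 1 (172°, 32 km): east 32 sin 172° = 4.45, north 32 cos 172° = -31.69
Leg 2 (119°, 27 km): east 27 sin 119° = 23.61, north 27 cos 119° = -13.09
Net displacement: 28.07 east, -44.78 north. Direction back to start is (-28.07, 44.78): bearing = atan2(-28.07, 44.78) mod 360° = 327.92° ≈ 328°.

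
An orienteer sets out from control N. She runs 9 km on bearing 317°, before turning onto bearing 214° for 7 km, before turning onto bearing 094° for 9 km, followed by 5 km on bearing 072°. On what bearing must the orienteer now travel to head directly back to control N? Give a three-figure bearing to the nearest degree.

245°

Leg 1 (317°, 9 km): east 9 sin 317° = -6.14, north 9 cos 317° = 6.58
Leg 2 (214°, 7 km): east 7 sin 214° = -3.91, north 7 cos 214° = -5.80
Leg 3 (094°, 9 km): east 9 sin 94° = 8.98, north 9 cos 94° = -0.63
Leg 4 (072°, 5 km): east 5 sin 72° = 4.76, north 5 cos 72° = 1.55
Net displacement: 3.68 east, 1.70 north. Direction back to start is (-3.68, -1.70): bearing = atan2(-3.68, -1.70) mod 360° = 245.26° ≈ 245°.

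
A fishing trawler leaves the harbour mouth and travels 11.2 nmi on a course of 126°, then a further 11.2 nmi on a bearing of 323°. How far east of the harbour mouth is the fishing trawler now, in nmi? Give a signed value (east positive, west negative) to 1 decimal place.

Leg 1 (126°, 11.2 nmi): east 11.2 sin 126° = 9.06, north 11.2 cos 126° = -6.58
Leg 2 (323°, 11.2 nmi): east 11.2 sin 323° = -6.74, north 11.2 cos 323° = 8.94
Net east component: 2.32 nmi.

2.3 nmi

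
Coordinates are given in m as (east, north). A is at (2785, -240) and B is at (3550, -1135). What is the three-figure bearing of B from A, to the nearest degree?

Δeast = 3550 − 2785 = 765.00; Δnorth = -1135 − -240 = -895.00.
Bearing = atan2(Δeast, Δnorth) mod 360° = 139.48° ≈ 139°.

139°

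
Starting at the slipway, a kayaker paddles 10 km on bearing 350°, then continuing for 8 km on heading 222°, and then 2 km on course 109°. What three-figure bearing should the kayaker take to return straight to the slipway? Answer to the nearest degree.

122°

Leg 1 (350°, 10 km): east 10 sin 350° = -1.74, north 10 cos 350° = 9.85
Leg 2 (222°, 8 km): east 8 sin 222° = -5.35, north 8 cos 222° = -5.95
Leg 3 (109°, 2 km): east 2 sin 109° = 1.89, north 2 cos 109° = -0.65
Net displacement: -5.20 east, 3.25 north. Direction back to start is (5.20, -3.25): bearing = atan2(5.20, -3.25) mod 360° = 122.03° ≈ 122°.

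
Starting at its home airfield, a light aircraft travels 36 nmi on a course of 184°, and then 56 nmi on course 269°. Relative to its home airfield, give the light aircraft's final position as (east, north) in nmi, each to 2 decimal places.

Leg 1 (184°, 36 nmi): east 36 sin 184° = -2.51, north 36 cos 184° = -35.91
Leg 2 (269°, 56 nmi): east 56 sin 269° = -55.99, north 56 cos 269° = -0.98
Summing: -58.50 nmi east, -36.89 nmi north → (-58.50, -36.89).

(-58.50, -36.89)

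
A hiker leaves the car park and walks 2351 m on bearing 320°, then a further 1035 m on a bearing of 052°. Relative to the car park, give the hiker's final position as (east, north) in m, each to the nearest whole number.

(-696, 2438)

Leg 1 (320°, 2351 m): east 2351 sin 320° = -1511.19, north 2351 cos 320° = 1800.97
Leg 2 (052°, 1035 m): east 1035 sin 52° = 815.59, north 1035 cos 52° = 637.21
Summing: -695.60 m east, 2438.18 m north → (-696, 2438).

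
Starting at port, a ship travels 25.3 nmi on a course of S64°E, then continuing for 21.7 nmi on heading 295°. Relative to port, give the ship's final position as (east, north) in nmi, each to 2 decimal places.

(3.07, -1.92)

Leg 1 (S64°E, 25.3 nmi): east 25.3 sin 116° = 22.74, north 25.3 cos 116° = -11.09
Leg 2 (295°, 21.7 nmi): east 21.7 sin 295° = -19.67, north 21.7 cos 295° = 9.17
Summing: 3.07 nmi east, -1.92 nmi north → (3.07, -1.92).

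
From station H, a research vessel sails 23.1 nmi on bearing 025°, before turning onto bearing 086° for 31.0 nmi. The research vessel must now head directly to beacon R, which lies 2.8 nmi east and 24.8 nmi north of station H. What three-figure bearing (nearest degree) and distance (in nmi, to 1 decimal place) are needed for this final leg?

273°, 37.9 nmi

Leg 1 (025°, 23.1 nmi): east 23.1 sin 25° = 9.76, north 23.1 cos 25° = 20.94
Leg 2 (086°, 31.0 nmi): east 31.0 sin 86° = 30.92, north 31.0 cos 86° = 2.16
Current position: (40.69, 23.10). Target: (2.8, 24.8). Remaining: Δeast = -37.89, Δnorth = 1.70.
Bearing = atan2(-37.89, 1.70) mod 360° = 272.57°; distance = √((-37.89)² + (1.70)²) = 37.925 nmi.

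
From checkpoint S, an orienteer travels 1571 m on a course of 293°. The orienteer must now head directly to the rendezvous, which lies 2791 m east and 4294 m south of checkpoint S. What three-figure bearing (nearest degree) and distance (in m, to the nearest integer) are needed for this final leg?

Leg 1 (293°, 1571 m): east 1571 sin 293° = -1446.11, north 1571 cos 293° = 613.84
Current position: (-1446.11, 613.84). Target: (2791, -4294). Remaining: Δeast = 4237.11, Δnorth = -4907.84.
Bearing = atan2(4237.11, -4907.84) mod 360° = 139.19°; distance = √((4237.11)² + (-4907.84)²) = 6483.827 m.

139°, 6484 m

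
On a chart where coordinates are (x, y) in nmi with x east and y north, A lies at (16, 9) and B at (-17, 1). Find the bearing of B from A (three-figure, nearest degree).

Δeast = -17 − 16 = -33.00; Δnorth = 1 − 9 = -8.00.
Bearing = atan2(Δeast, Δnorth) mod 360° = 256.37° ≈ 256°.

256°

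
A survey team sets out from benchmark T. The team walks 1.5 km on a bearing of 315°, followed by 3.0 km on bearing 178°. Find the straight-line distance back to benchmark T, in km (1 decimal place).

Leg 1 (315°, 1.5 km): east 1.5 sin 315° = -1.06, north 1.5 cos 315° = 1.06
Leg 2 (178°, 3.0 km): east 3.0 sin 178° = 0.10, north 3.0 cos 178° = -3.00
Net: -0.96 east, -1.94 north. Distance = √((-0.96)² + (-1.94)²) = 2.161 km.

2.2 km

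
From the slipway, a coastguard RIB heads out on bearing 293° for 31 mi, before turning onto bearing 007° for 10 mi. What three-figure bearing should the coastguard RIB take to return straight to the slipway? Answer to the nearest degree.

129°

Leg 1 (293°, 31 mi): east 31 sin 293° = -28.54, north 31 cos 293° = 12.11
Leg 2 (007°, 10 mi): east 10 sin 7° = 1.22, north 10 cos 7° = 9.93
Net displacement: -27.32 east, 22.04 north. Direction back to start is (27.32, -22.04): bearing = atan2(27.32, -22.04) mod 360° = 128.90° ≈ 129°.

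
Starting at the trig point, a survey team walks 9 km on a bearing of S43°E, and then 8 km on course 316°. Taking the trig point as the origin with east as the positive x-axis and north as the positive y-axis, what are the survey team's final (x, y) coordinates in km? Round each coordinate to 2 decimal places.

(0.58, -0.83)

Leg 1 (S43°E, 9 km): east 9 sin 137° = 6.14, north 9 cos 137° = -6.58
Leg 2 (316°, 8 km): east 8 sin 316° = -5.56, north 8 cos 316° = 5.75
Summing: 0.58 km east, -0.83 km north → (0.58, -0.83).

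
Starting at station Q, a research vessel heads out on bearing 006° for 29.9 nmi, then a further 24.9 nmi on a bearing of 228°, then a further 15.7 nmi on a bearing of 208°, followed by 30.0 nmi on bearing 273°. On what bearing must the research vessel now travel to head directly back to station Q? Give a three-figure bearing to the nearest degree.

091°

Leg 1 (006°, 29.9 nmi): east 29.9 sin 6° = 3.13, north 29.9 cos 6° = 29.74
Leg 2 (228°, 24.9 nmi): east 24.9 sin 228° = -18.50, north 24.9 cos 228° = -16.66
Leg 3 (208°, 15.7 nmi): east 15.7 sin 208° = -7.37, north 15.7 cos 208° = -13.86
Leg 4 (273°, 30.0 nmi): east 30.0 sin 273° = -29.96, north 30.0 cos 273° = 1.57
Net displacement: -52.71 east, 0.78 north. Direction back to start is (52.71, -0.78): bearing = atan2(52.71, -0.78) mod 360° = 90.85° ≈ 091°.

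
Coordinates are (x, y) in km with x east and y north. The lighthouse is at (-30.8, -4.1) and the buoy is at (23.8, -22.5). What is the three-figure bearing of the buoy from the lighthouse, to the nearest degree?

109°

Δeast = 23.8 − -30.8 = 54.60; Δnorth = -22.5 − -4.1 = -18.40.
Bearing = atan2(Δeast, Δnorth) mod 360° = 108.62° ≈ 109°.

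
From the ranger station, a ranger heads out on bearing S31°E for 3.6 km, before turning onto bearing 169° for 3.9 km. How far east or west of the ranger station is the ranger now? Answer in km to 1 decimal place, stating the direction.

2.6 km east

Leg 1 (S31°E, 3.6 km): east 3.6 sin 149° = 1.85, north 3.6 cos 149° = -3.09
Leg 2 (169°, 3.9 km): east 3.9 sin 169° = 0.74, north 3.9 cos 169° = -3.83
Net east component: 2.60 km.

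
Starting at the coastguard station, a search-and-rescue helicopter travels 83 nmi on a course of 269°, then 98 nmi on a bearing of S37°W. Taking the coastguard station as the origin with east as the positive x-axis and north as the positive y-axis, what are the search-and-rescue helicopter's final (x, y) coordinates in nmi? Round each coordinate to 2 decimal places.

(-141.97, -79.71)

Leg 1 (269°, 83 nmi): east 83 sin 269° = -82.99, north 83 cos 269° = -1.45
Leg 2 (S37°W, 98 nmi): east 98 sin 217° = -58.98, north 98 cos 217° = -78.27
Summing: -141.97 nmi east, -79.71 nmi north → (-141.97, -79.71).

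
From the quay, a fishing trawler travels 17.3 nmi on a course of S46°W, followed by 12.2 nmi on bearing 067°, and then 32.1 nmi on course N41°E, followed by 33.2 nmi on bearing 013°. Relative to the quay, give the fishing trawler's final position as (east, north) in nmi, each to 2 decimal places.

(27.31, 49.32)

Leg 1 (S46°W, 17.3 nmi): east 17.3 sin 226° = -12.44, north 17.3 cos 226° = -12.02
Leg 2 (067°, 12.2 nmi): east 12.2 sin 67° = 11.23, north 12.2 cos 67° = 4.77
Leg 3 (N41°E, 32.1 nmi): east 32.1 sin 41° = 21.06, north 32.1 cos 41° = 24.23
Leg 4 (013°, 33.2 nmi): east 33.2 sin 13° = 7.47, north 33.2 cos 13° = 32.35
Summing: 27.31 nmi east, 49.32 nmi north → (27.31, 49.32).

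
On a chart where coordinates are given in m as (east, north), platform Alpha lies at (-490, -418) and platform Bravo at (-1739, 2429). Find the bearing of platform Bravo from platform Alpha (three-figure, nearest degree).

336°

Δeast = -1739 − -490 = -1249.00; Δnorth = 2429 − -418 = 2847.00.
Bearing = atan2(Δeast, Δnorth) mod 360° = 336.31° ≈ 336°.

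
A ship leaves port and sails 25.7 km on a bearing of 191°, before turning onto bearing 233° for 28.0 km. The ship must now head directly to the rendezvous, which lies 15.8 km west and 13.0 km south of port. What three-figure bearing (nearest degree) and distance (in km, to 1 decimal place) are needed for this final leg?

022°, 31.3 km

Leg 1 (191°, 25.7 km): east 25.7 sin 191° = -4.90, north 25.7 cos 191° = -25.23
Leg 2 (233°, 28.0 km): east 28.0 sin 233° = -22.36, north 28.0 cos 233° = -16.85
Current position: (-27.27, -42.08). Target: (-15.8, -13.0). Remaining: Δeast = 11.47, Δnorth = 29.08.
Bearing = atan2(11.47, 29.08) mod 360° = 21.52°; distance = √((11.47)² + (29.08)²) = 31.257 km.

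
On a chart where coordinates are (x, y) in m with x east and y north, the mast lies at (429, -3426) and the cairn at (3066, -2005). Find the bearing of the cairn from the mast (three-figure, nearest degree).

Δeast = 3066 − 429 = 2637.00; Δnorth = -2005 − -3426 = 1421.00.
Bearing = atan2(Δeast, Δnorth) mod 360° = 61.68° ≈ 062°.

062°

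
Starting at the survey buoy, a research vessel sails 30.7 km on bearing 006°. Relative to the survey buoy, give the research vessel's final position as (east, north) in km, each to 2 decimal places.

Leg 1 (006°, 30.7 km): east 30.7 sin 6° = 3.21, north 30.7 cos 6° = 30.53
Summing: 3.21 km east, 30.53 km north → (3.21, 30.53).

(3.21, 30.53)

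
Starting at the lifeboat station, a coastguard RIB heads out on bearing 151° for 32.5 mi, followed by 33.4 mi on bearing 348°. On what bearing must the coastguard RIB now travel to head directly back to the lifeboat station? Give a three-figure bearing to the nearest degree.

Leg 1 (151°, 32.5 mi): east 32.5 sin 151° = 15.76, north 32.5 cos 151° = -28.43
Leg 2 (348°, 33.4 mi): east 33.4 sin 348° = -6.94, north 33.4 cos 348° = 32.67
Net displacement: 8.81 east, 4.24 north. Direction back to start is (-8.81, -4.24): bearing = atan2(-8.81, -4.24) mod 360° = 244.28° ≈ 244°.

244°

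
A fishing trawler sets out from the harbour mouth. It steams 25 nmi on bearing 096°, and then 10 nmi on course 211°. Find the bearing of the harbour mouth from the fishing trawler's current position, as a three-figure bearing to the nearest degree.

Leg 1 (096°, 25 nmi): east 25 sin 96° = 24.86, north 25 cos 96° = -2.61
Leg 2 (211°, 10 nmi): east 10 sin 211° = -5.15, north 10 cos 211° = -8.57
Net displacement: 19.71 east, -11.18 north. Direction back to start is (-19.71, 11.18): bearing = atan2(-19.71, 11.18) mod 360° = 299.57° ≈ 300°.

300°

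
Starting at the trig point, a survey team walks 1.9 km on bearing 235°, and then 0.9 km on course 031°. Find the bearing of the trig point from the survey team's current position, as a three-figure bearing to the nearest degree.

Leg 1 (235°, 1.9 km): east 1.9 sin 235° = -1.56, north 1.9 cos 235° = -1.09
Leg 2 (031°, 0.9 km): east 0.9 sin 31° = 0.46, north 0.9 cos 31° = 0.77
Net displacement: -1.09 east, -0.32 north. Direction back to start is (1.09, 0.32): bearing = atan2(1.09, 0.32) mod 360° = 73.76° ≈ 074°.

074°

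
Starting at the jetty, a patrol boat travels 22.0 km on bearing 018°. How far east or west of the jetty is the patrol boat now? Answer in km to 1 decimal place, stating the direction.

Leg 1 (018°, 22.0 km): east 22.0 sin 18° = 6.80, north 22.0 cos 18° = 20.92
Net east component: 6.80 km.

6.8 km east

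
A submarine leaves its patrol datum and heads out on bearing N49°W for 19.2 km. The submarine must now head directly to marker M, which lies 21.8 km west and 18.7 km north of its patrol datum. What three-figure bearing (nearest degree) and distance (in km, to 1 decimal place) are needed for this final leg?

310°, 9.5 km

Leg 1 (N49°W, 19.2 km): east 19.2 sin 311° = -14.49, north 19.2 cos 311° = 12.60
Current position: (-14.49, 12.60). Target: (-21.8, 18.7). Remaining: Δeast = -7.31, Δnorth = 6.10.
Bearing = atan2(-7.31, 6.10) mod 360° = 309.86°; distance = √((-7.31)² + (6.10)²) = 9.523 km.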